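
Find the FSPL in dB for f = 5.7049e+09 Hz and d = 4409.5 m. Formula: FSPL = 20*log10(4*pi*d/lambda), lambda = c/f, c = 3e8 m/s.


lambda = c / f = 3.0000e+08 / 5.7049e+09 = 0.05258637 m
FSPL = 20 * log10(4*pi*4409.5/0.05258637) = 120.5 dB

120.5 dB


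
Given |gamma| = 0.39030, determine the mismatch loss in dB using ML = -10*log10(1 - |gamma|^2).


ML = -10 * log10(1 - 0.39030^2) = -10 * log10(0.84766591) = 0.7178 dB

0.7178 dB


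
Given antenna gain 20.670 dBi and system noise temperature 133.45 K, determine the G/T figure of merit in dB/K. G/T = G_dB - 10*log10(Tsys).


G/T = 20.670 - 10*log10(133.45) = 20.670 - 21.25319 = -0.5832 dB/K

-0.5832 dB/K


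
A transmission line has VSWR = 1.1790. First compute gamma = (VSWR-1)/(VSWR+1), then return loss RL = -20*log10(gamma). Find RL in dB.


gamma = (1.1790 - 1) / (1.1790 + 1) = 0.08214777
RL = -20 * log10(0.08214777) = 21.71 dB

21.71 dB


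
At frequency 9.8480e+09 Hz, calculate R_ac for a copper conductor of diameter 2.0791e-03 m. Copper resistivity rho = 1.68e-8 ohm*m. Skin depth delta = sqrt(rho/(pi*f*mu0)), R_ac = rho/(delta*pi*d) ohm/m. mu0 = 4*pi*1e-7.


delta = sqrt(1.68e-8 / (pi * 9.8480e+09 * 4*pi*1e-7)) = 6.573562e-07 m
R_ac = 1.68e-8 / (6.573562e-07 * pi * 2.0791e-03) = 3.913 ohm/m

3.913 ohm/m


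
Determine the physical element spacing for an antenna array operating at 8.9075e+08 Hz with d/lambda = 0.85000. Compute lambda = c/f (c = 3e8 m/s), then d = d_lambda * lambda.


lambda = c / f = 3.0000e+08 / 8.9075e+08 = 0.3367948 m
d = 0.85000 * 0.3367948 = 0.2863 m

0.2863 m


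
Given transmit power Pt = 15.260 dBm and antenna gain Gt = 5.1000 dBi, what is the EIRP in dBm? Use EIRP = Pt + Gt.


EIRP = Pt + Gt = 15.260 + 5.1000 = 20.36 dBm

20.36 dBm


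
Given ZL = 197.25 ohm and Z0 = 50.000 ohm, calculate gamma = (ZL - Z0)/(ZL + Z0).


gamma = (197.25 - 50.000) / (197.25 + 50.000) = 0.5956

0.5956


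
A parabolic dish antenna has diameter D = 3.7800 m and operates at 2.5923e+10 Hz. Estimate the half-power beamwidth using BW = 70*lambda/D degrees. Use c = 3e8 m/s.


lambda = c / f = 3.0000e+08 / 2.5923e+10 = 0.01157273 m
BW = 70 * 0.01157273 / 3.7800 = 0.2143 deg

0.2143 deg


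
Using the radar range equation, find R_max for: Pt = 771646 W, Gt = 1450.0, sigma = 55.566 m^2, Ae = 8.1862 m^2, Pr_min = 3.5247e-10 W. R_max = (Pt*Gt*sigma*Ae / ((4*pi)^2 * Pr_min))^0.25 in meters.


R^4 = 771646*1450.0*55.566*8.1862 / ((4*pi)^2 * 3.5247e-10) = 9.143989e+18
R_max = 9.143989e+18^0.25 = 54990 m

54990 m


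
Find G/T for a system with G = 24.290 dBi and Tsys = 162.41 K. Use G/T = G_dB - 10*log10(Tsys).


G/T = 24.290 - 10*log10(162.41) = 24.290 - 22.10613 = 2.184 dB/K

2.184 dB/K


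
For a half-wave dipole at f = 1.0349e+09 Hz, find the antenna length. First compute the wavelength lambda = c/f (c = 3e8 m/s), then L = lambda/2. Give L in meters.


lambda = c / f = 3.0000e+08 / 1.0349e+09 = 0.2898831 m
L = lambda / 2 = 0.2898831 / 2 = 0.1449 m

0.1449 m


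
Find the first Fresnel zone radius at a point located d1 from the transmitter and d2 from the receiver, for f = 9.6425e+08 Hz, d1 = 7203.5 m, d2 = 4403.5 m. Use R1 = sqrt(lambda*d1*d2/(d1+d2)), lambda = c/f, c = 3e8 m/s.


lambda = c / f = 3.0000e+08 / 9.6425e+08 = 0.3111226 m
R1 = sqrt(0.3111226 * 7203.5 * 4403.5 / (7203.5 + 4403.5)) = 29.16 m

29.16 m


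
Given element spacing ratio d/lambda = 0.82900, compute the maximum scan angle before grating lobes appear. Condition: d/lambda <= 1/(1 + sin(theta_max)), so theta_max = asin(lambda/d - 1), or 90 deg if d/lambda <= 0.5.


lambda/d - 1 = 1/0.82900 - 1 = 0.2062726
theta_max = asin(0.2062726) = 11.90 deg

11.90 deg


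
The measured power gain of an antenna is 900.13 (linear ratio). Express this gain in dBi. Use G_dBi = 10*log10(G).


G_dBi = 10 * log10(900.13) = 29.54 dBi

29.54 dBi


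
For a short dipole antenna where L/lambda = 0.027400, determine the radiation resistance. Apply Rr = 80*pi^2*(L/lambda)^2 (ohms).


Rr = 80 * pi^2 * (0.027400)^2 = 80 * 9.869604 * 7.507600e-04 = 0.5928 ohm

0.5928 ohm


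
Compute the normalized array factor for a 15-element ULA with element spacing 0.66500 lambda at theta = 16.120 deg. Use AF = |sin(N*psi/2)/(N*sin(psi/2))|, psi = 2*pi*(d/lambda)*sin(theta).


psi = 2*pi*0.66500*sin(16.120 deg) = 1.160110 rad
AF = |sin(15*1.160110/2) / (15*sin(1.160110/2))| = 0.08057

0.08057


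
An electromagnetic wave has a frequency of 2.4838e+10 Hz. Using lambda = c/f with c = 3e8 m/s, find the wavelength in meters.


lambda = c / f = 3.0000e+08 / 2.4838e+10 = 0.01208 m

0.01208 m


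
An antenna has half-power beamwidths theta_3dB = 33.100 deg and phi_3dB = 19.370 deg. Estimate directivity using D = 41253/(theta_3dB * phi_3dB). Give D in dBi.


D_linear = 41253 / (33.100 * 19.370) = 64.34250
D_dBi = 10 * log10(64.34250) = 18.08 dBi

18.08 dBi


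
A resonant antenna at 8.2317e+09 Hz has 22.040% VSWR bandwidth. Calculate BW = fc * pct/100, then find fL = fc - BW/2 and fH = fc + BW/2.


BW = 8.2317e+09 * 22.040/100 = 1.814267e+09 Hz
fL = 8.2317e+09 - 1.814267e+09/2 = 7.325e+09 Hz
fH = 8.2317e+09 + 1.814267e+09/2 = 9.139e+09 Hz

BW=1.814e+09 Hz, fL=7.325e+09 Hz, fH=9.139e+09 Hz


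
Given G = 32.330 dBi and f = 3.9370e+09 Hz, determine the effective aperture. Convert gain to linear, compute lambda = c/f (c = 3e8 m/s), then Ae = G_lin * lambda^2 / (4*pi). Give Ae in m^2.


lambda = c / f = 3.0000e+08 / 3.9370e+09 = 0.07620015 m
G_linear = 10^(32.330/10) = 1710.015
Ae = G_linear * lambda^2 / (4*pi) = 1710.015 * 0.07620015^2 / (4*pi) = 0.7901 m^2

0.7901 m^2


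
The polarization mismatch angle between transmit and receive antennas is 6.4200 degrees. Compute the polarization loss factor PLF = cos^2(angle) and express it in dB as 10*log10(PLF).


PLF_linear = cos^2(6.4200 deg) = 0.9874972
PLF_dB = 10 * log10(0.9874972) = -0.05464 dB

-0.05464 dB


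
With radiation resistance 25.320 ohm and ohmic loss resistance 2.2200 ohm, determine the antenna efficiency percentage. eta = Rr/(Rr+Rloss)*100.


eta = 25.320 / (25.320 + 2.2200) * 100 = 91.94%

91.94%


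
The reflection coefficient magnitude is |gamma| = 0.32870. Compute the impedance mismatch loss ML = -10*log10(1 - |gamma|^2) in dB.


ML = -10 * log10(1 - 0.32870^2) = -10 * log10(0.89195631) = 0.4966 dB

0.4966 dB


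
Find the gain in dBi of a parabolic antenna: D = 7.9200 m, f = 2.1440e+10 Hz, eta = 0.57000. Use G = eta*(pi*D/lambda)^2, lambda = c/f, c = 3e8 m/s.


lambda = c / f = 3.0000e+08 / 2.1440e+10 = 0.01399254 m
G_linear = 0.57000 * (pi * 7.9200 / 0.01399254)^2 = 1.802320e+06
G_dBi = 10 * log10(1.802320e+06) = 62.56 dBi

62.56 dBi


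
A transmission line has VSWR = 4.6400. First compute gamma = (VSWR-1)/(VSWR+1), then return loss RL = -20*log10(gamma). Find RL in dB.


gamma = (4.6400 - 1) / (4.6400 + 1) = 0.6453901
RL = -20 * log10(0.6453901) = 3.804 dB

3.804 dB


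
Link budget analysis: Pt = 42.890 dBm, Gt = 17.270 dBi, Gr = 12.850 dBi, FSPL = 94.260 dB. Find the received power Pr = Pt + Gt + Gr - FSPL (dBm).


Pr = 42.890 + 17.270 + 12.850 - 94.260 = -21.25 dBm

-21.25 dBm


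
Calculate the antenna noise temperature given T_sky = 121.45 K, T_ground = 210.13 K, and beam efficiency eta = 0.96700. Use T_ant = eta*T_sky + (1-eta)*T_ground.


T_ant = 0.96700 * 121.45 + (1 - 0.96700) * 210.13 = 124.4 K

124.4 K


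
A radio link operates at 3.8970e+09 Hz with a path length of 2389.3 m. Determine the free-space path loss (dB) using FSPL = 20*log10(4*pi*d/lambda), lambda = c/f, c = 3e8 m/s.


lambda = c / f = 3.0000e+08 / 3.8970e+09 = 0.07698229 m
FSPL = 20 * log10(4*pi*2389.3/0.07698229) = 111.8 dB

111.8 dB


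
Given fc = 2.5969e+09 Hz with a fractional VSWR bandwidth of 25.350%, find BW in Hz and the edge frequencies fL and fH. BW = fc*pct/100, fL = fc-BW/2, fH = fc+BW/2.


BW = 2.5969e+09 * 25.350/100 = 6.583142e+08 Hz
fL = 2.5969e+09 - 6.583142e+08/2 = 2.268e+09 Hz
fH = 2.5969e+09 + 6.583142e+08/2 = 2.926e+09 Hz

BW=6.583e+08 Hz, fL=2.268e+09 Hz, fH=2.926e+09 Hz


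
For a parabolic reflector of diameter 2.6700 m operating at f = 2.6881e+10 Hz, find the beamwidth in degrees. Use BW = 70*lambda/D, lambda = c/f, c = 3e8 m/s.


lambda = c / f = 3.0000e+08 / 2.6881e+10 = 0.01116030 m
BW = 70 * 0.01116030 / 2.6700 = 0.2926 deg

0.2926 deg


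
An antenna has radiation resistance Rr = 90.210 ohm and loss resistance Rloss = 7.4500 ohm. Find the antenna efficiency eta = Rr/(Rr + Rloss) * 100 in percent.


eta = 90.210 / (90.210 + 7.4500) * 100 = 92.37%

92.37%


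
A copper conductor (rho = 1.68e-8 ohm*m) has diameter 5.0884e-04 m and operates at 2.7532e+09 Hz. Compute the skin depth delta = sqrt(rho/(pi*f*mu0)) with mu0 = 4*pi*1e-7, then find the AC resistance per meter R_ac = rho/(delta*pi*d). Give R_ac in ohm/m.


delta = sqrt(1.68e-8 / (pi * 2.7532e+09 * 4*pi*1e-7)) = 1.243243e-06 m
R_ac = 1.68e-8 / (1.243243e-06 * pi * 5.0884e-04) = 8.453 ohm/m

8.453 ohm/m


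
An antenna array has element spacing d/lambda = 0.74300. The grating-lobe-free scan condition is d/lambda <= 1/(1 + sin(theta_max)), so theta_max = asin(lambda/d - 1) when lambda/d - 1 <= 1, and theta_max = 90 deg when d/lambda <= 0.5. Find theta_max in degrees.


lambda/d - 1 = 1/0.74300 - 1 = 0.3458950
theta_max = asin(0.3458950) = 20.24 deg

20.24 deg


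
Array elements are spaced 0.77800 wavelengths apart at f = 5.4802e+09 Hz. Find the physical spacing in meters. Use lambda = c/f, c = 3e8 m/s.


lambda = c / f = 3.0000e+08 / 5.4802e+09 = 0.05474253 m
d = 0.77800 * 0.05474253 = 0.04259 m

0.04259 m


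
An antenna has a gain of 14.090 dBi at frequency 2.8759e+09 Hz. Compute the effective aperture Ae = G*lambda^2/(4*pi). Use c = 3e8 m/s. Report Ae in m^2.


lambda = c / f = 3.0000e+08 / 2.8759e+09 = 0.1043152 m
G_linear = 10^(14.090/10) = 25.64484
Ae = G_linear * lambda^2 / (4*pi) = 25.64484 * 0.1043152^2 / (4*pi) = 0.02221 m^2

0.02221 m^2


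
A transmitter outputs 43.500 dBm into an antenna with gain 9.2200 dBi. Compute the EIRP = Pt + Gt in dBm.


EIRP = Pt + Gt = 43.500 + 9.2200 = 52.72 dBm

52.72 dBm


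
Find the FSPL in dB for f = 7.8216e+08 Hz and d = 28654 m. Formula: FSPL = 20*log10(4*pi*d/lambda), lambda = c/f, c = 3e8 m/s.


lambda = c / f = 3.0000e+08 / 7.8216e+08 = 0.3835532 m
FSPL = 20 * log10(4*pi*28654/0.3835532) = 119.5 dB

119.5 dB


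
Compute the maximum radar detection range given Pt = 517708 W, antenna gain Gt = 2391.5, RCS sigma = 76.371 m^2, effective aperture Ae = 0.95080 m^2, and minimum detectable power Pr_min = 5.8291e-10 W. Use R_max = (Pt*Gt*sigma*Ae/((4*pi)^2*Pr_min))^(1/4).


R^4 = 517708*2391.5*76.371*0.95080 / ((4*pi)^2 * 5.8291e-10) = 9.766786e+17
R_max = 9.766786e+17^0.25 = 31437 m

31437 m


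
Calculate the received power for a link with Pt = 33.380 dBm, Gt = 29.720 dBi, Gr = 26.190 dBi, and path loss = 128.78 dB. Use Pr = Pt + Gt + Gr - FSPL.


Pr = 33.380 + 29.720 + 26.190 - 128.78 = -39.49 dBm

-39.49 dBm


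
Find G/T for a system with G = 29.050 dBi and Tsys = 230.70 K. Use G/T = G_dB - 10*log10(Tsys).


G/T = 29.050 - 10*log10(230.70) = 29.050 - 23.63048 = 5.420 dB/K

5.420 dB/K


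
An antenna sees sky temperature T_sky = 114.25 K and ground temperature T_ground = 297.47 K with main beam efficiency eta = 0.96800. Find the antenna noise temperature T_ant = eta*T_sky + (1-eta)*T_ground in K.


T_ant = 0.96800 * 114.25 + (1 - 0.96800) * 297.47 = 120.1 K

120.1 K


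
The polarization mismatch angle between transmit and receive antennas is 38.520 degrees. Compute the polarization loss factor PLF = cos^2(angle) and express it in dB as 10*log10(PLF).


PLF_linear = cos^2(38.520 deg) = 0.6121354
PLF_dB = 10 * log10(0.6121354) = -2.132 dB

-2.132 dB


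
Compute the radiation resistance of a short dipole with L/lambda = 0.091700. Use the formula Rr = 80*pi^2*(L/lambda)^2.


Rr = 80 * pi^2 * (0.091700)^2 = 80 * 9.869604 * 8.408890e-03 = 6.639 ohm

6.639 ohm


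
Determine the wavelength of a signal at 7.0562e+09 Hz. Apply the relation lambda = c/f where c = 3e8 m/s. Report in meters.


lambda = c / f = 3.0000e+08 / 7.0562e+09 = 0.04252 m

0.04252 m


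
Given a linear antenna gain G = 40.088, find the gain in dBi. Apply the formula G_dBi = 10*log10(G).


G_dBi = 10 * log10(40.088) = 16.03 dBi

16.03 dBi


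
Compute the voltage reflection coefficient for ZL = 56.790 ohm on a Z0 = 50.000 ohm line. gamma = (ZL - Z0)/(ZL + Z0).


gamma = (56.790 - 50.000) / (56.790 + 50.000) = 0.06358

0.06358


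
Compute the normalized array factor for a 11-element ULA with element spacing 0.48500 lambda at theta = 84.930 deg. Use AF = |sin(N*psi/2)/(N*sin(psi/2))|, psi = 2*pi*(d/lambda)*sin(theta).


psi = 2*pi*0.48500*sin(84.930 deg) = 3.035422 rad
AF = |sin(11*3.035422/2) / (11*sin(3.035422/2))| = 0.07595

0.07595


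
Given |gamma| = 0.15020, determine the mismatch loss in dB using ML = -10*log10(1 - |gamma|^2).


ML = -10 * log10(1 - 0.15020^2) = -10 * log10(0.97743996) = 0.09910 dB

0.09910 dB


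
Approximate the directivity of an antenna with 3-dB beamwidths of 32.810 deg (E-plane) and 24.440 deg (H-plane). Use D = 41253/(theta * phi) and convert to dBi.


D_linear = 41253 / (32.810 * 24.440) = 51.44558
D_dBi = 10 * log10(51.44558) = 17.11 dBi

17.11 dBi


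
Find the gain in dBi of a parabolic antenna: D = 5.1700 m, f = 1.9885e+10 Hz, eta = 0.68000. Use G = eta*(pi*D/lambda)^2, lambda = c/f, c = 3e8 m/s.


lambda = c / f = 3.0000e+08 / 1.9885e+10 = 0.01508675 m
G_linear = 0.68000 * (pi * 5.1700 / 0.01508675)^2 = 788130.9
G_dBi = 10 * log10(788130.9) = 58.97 dBi

58.97 dBi


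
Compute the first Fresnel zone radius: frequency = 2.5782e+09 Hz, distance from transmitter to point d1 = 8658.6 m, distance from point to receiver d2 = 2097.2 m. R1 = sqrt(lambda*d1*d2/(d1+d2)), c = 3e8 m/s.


lambda = c / f = 3.0000e+08 / 2.5782e+09 = 0.1163603 m
R1 = sqrt(0.1163603 * 8658.6 * 2097.2 / (8658.6 + 2097.2)) = 14.02 m

14.02 m


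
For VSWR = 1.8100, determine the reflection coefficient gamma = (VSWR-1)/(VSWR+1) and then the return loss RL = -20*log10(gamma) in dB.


gamma = (1.8100 - 1) / (1.8100 + 1) = 0.2882562
RL = -20 * log10(0.2882562) = 10.80 dB

10.80 dB


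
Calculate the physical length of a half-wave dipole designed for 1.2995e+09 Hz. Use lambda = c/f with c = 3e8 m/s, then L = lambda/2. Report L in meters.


lambda = c / f = 3.0000e+08 / 1.2995e+09 = 0.2308580 m
L = lambda / 2 = 0.2308580 / 2 = 0.1154 m

0.1154 m


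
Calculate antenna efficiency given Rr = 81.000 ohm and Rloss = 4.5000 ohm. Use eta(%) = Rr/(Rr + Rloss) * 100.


eta = 81.000 / (81.000 + 4.5000) * 100 = 94.74%

94.74%


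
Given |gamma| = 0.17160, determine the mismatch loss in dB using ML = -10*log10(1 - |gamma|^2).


ML = -10 * log10(1 - 0.17160^2) = -10 * log10(0.97055344) = 0.1298 dB

0.1298 dB


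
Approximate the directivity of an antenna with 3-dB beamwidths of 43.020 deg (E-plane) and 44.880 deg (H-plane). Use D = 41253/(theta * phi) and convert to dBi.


D_linear = 41253 / (43.020 * 44.880) = 21.36645
D_dBi = 10 * log10(21.36645) = 13.30 dBi

13.30 dBi


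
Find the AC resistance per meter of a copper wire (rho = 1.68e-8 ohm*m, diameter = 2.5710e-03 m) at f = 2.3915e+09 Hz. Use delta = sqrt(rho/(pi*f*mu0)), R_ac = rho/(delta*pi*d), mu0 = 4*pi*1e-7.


delta = sqrt(1.68e-8 / (pi * 2.3915e+09 * 4*pi*1e-7)) = 1.333950e-06 m
R_ac = 1.68e-8 / (1.333950e-06 * pi * 2.5710e-03) = 1.559 ohm/m

1.559 ohm/m


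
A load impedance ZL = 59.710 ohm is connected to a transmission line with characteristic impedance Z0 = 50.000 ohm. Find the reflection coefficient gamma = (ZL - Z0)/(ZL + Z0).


gamma = (59.710 - 50.000) / (59.710 + 50.000) = 0.08851

0.08851


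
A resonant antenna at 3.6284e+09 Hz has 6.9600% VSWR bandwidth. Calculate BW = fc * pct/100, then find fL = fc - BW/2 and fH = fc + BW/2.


BW = 3.6284e+09 * 6.9600/100 = 2.525366e+08 Hz
fL = 3.6284e+09 - 2.525366e+08/2 = 3.502e+09 Hz
fH = 3.6284e+09 + 2.525366e+08/2 = 3.755e+09 Hz

BW=2.525e+08 Hz, fL=3.502e+09 Hz, fH=3.755e+09 Hz


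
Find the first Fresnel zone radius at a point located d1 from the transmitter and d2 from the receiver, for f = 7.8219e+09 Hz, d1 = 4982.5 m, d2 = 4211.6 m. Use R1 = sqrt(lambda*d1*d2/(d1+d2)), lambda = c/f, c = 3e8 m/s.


lambda = c / f = 3.0000e+08 / 7.8219e+09 = 0.03835385 m
R1 = sqrt(0.03835385 * 4982.5 * 4211.6 / (4982.5 + 4211.6)) = 9.356 m

9.356 m


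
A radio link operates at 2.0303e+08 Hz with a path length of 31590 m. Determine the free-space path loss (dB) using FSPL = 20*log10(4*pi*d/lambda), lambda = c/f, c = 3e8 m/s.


lambda = c / f = 3.0000e+08 / 2.0303e+08 = 1.477614 m
FSPL = 20 * log10(4*pi*31590/1.477614) = 108.6 dB

108.6 dB


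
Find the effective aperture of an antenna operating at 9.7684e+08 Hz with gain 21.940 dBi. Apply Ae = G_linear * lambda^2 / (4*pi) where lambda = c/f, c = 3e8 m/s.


lambda = c / f = 3.0000e+08 / 9.7684e+08 = 0.3071127 m
G_linear = 10^(21.940/10) = 156.3148
Ae = G_linear * lambda^2 / (4*pi) = 156.3148 * 0.3071127^2 / (4*pi) = 1.173 m^2

1.173 m^2


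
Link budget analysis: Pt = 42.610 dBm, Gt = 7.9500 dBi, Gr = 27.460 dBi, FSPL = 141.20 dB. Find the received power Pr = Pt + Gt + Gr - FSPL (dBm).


Pr = 42.610 + 7.9500 + 27.460 - 141.20 = -63.18 dBm

-63.18 dBm


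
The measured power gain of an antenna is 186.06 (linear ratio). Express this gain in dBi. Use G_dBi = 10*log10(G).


G_dBi = 10 * log10(186.06) = 22.70 dBi

22.70 dBi


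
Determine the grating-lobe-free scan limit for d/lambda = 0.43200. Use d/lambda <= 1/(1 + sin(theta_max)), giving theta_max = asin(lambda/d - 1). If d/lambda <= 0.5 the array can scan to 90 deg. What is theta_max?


lambda/d - 1 = 1/0.43200 - 1 = 1.314815 >= 1
d/lambda <= 0.5, so the array can scan to endfire without grating lobes: theta_max = 90 deg

90 deg


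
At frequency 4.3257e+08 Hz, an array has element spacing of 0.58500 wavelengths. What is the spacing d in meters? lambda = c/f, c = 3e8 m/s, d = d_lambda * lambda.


lambda = c / f = 3.0000e+08 / 4.3257e+08 = 0.6935294 m
d = 0.58500 * 0.6935294 = 0.4057 m

0.4057 m


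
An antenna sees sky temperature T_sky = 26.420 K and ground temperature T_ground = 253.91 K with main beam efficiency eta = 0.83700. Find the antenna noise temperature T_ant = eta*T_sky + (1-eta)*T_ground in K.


T_ant = 0.83700 * 26.420 + (1 - 0.83700) * 253.91 = 63.50 K

63.50 K


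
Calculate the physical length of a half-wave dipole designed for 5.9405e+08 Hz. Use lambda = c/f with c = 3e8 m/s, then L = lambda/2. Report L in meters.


lambda = c / f = 3.0000e+08 / 5.9405e+08 = 0.5050080 m
L = lambda / 2 = 0.5050080 / 2 = 0.2525 m

0.2525 m


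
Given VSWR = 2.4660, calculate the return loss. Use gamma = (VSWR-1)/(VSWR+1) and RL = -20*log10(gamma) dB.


gamma = (2.4660 - 1) / (2.4660 + 1) = 0.4229660
RL = -20 * log10(0.4229660) = 7.474 dB

7.474 dB


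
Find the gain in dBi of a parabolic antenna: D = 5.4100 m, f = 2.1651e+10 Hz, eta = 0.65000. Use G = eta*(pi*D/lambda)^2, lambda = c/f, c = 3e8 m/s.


lambda = c / f = 3.0000e+08 / 2.1651e+10 = 0.01385617 m
G_linear = 0.65000 * (pi * 5.4100 / 0.01385617)^2 = 977960.3
G_dBi = 10 * log10(977960.3) = 59.90 dBi

59.90 dBi


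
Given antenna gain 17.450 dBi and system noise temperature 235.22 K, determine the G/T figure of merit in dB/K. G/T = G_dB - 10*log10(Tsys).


G/T = 17.450 - 10*log10(235.22) = 17.450 - 23.71474 = -6.265 dB/K

-6.265 dB/K


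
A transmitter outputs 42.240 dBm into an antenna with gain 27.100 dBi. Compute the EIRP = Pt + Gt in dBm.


EIRP = Pt + Gt = 42.240 + 27.100 = 69.34 dBm

69.34 dBm


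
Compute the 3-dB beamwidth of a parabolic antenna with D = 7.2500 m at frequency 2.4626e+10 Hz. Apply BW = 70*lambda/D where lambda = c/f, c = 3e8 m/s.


lambda = c / f = 3.0000e+08 / 2.4626e+10 = 0.01218225 m
BW = 70 * 0.01218225 / 7.2500 = 0.1176 deg

0.1176 deg


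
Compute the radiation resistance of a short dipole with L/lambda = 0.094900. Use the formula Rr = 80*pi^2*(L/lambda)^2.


Rr = 80 * pi^2 * (0.094900)^2 = 80 * 9.869604 * 9.006010e-03 = 7.111 ohm

7.111 ohm


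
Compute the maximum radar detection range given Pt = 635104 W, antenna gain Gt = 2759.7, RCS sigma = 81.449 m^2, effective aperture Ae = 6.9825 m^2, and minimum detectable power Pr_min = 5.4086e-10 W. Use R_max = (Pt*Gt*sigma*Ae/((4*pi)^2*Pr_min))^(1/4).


R^4 = 635104*2759.7*81.449*6.9825 / ((4*pi)^2 * 5.4086e-10) = 1.167075e+19
R_max = 1.167075e+19^0.25 = 58449 m

58449 m


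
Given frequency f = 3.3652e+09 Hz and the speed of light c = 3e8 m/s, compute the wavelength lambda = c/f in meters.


lambda = c / f = 3.0000e+08 / 3.3652e+09 = 0.08915 m

0.08915 m


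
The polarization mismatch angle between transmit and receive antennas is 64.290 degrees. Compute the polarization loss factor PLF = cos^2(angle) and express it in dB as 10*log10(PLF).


PLF_linear = cos^2(64.290 deg) = 0.1881966
PLF_dB = 10 * log10(0.1881966) = -7.254 dB

-7.254 dB


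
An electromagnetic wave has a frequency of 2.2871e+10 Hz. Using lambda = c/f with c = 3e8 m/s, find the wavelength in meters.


lambda = c / f = 3.0000e+08 / 2.2871e+10 = 0.01312 m

0.01312 m


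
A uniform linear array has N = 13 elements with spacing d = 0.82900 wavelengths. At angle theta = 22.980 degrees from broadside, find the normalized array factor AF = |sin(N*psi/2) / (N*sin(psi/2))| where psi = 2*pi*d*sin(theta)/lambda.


psi = 2*pi*0.82900*sin(22.980 deg) = 2.033551 rad
AF = |sin(13*2.033551/2) / (13*sin(2.033551/2))| = 0.05486

0.05486


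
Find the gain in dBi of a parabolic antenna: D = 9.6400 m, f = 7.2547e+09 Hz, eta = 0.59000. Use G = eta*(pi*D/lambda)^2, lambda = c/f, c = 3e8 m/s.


lambda = c / f = 3.0000e+08 / 7.2547e+09 = 0.04135250 m
G_linear = 0.59000 * (pi * 9.6400 / 0.04135250)^2 = 316447.9
G_dBi = 10 * log10(316447.9) = 55.00 dBi

55.00 dBi


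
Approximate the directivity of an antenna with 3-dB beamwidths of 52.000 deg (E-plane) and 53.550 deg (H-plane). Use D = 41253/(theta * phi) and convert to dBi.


D_linear = 41253 / (52.000 * 53.550) = 14.81470
D_dBi = 10 * log10(14.81470) = 11.71 dBi

11.71 dBi


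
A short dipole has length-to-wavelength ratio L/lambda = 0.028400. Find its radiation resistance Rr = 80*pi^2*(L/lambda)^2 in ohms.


Rr = 80 * pi^2 * (0.028400)^2 = 80 * 9.869604 * 8.065600e-04 = 0.6368 ohm

0.6368 ohm


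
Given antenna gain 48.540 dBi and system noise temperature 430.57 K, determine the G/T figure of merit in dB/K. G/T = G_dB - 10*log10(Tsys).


G/T = 48.540 - 10*log10(430.57) = 48.540 - 26.34044 = 22.20 dB/K

22.20 dB/K


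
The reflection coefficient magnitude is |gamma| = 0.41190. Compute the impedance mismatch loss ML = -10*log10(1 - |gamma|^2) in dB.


ML = -10 * log10(1 - 0.41190^2) = -10 * log10(0.83033839) = 0.8074 dB

0.8074 dB


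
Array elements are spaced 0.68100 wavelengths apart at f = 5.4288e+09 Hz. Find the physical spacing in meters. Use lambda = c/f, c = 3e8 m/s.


lambda = c / f = 3.0000e+08 / 5.4288e+09 = 0.05526083 m
d = 0.68100 * 0.05526083 = 0.03763 m

0.03763 m


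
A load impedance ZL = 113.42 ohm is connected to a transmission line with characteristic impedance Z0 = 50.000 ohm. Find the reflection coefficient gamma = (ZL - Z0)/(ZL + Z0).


gamma = (113.42 - 50.000) / (113.42 + 50.000) = 0.3881

0.3881


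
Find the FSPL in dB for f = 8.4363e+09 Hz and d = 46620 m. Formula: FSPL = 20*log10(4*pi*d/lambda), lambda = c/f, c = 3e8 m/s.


lambda = c / f = 3.0000e+08 / 8.4363e+09 = 0.03556061 m
FSPL = 20 * log10(4*pi*46620/0.03556061) = 144.3 dB

144.3 dB


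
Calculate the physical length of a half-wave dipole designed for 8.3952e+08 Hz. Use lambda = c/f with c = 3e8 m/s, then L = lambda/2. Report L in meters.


lambda = c / f = 3.0000e+08 / 8.3952e+08 = 0.3573471 m
L = lambda / 2 = 0.3573471 / 2 = 0.1787 m

0.1787 m


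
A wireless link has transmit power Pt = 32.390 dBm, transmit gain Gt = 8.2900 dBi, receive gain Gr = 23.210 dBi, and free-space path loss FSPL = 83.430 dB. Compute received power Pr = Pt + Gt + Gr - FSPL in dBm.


Pr = 32.390 + 8.2900 + 23.210 - 83.430 = -19.54 dBm

-19.54 dBm


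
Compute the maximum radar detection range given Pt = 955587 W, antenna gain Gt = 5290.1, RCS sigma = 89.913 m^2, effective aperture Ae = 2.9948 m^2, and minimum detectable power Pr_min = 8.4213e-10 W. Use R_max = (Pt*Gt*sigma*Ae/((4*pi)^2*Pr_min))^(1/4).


R^4 = 955587*5290.1*89.913*2.9948 / ((4*pi)^2 * 8.4213e-10) = 1.023589e+19
R_max = 1.023589e+19^0.25 = 56563 m

56563 m


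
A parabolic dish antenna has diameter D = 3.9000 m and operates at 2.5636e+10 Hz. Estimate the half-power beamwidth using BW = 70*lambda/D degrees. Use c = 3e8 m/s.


lambda = c / f = 3.0000e+08 / 2.5636e+10 = 0.01170229 m
BW = 70 * 0.01170229 / 3.9000 = 0.2100 deg

0.2100 deg


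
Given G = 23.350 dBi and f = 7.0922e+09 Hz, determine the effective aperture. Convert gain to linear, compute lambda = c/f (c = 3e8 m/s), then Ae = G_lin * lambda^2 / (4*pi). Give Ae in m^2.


lambda = c / f = 3.0000e+08 / 7.0922e+09 = 0.04229999 m
G_linear = 10^(23.350/10) = 216.2719
Ae = G_linear * lambda^2 / (4*pi) = 216.2719 * 0.04229999^2 / (4*pi) = 0.03079 m^2

0.03079 m^2


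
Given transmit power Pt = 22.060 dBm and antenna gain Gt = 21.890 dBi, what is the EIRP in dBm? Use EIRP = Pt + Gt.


EIRP = Pt + Gt = 22.060 + 21.890 = 43.95 dBm

43.95 dBm


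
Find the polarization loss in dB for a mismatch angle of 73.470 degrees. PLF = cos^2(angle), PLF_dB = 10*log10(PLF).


PLF_linear = cos^2(73.470 deg) = 0.08095012
PLF_dB = 10 * log10(0.08095012) = -10.92 dB

-10.92 dB


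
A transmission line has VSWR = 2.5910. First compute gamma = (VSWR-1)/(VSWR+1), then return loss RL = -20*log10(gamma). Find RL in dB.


gamma = (2.5910 - 1) / (2.5910 + 1) = 0.4430521
RL = -20 * log10(0.4430521) = 7.071 dB

7.071 dB


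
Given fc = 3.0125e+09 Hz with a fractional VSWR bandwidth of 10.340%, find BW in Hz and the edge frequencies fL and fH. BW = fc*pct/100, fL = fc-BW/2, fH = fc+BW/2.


BW = 3.0125e+09 * 10.340/100 = 3.114925e+08 Hz
fL = 3.0125e+09 - 3.114925e+08/2 = 2.857e+09 Hz
fH = 3.0125e+09 + 3.114925e+08/2 = 3.168e+09 Hz

BW=3.115e+08 Hz, fL=2.857e+09 Hz, fH=3.168e+09 Hz


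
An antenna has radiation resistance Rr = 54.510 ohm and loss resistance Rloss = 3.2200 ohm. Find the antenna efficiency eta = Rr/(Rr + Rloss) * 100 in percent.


eta = 54.510 / (54.510 + 3.2200) * 100 = 94.42%

94.42%


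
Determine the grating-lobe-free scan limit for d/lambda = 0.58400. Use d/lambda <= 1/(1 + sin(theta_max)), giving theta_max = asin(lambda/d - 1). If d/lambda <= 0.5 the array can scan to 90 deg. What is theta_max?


lambda/d - 1 = 1/0.58400 - 1 = 0.7123288
theta_max = asin(0.7123288) = 45.42 deg

45.42 deg


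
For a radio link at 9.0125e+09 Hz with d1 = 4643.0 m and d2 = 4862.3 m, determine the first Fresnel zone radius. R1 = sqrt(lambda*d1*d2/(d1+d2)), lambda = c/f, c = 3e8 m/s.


lambda = c / f = 3.0000e+08 / 9.0125e+09 = 0.03328710 m
R1 = sqrt(0.03328710 * 4643.0 * 4862.3 / (4643.0 + 4862.3)) = 8.892 m

8.892 m


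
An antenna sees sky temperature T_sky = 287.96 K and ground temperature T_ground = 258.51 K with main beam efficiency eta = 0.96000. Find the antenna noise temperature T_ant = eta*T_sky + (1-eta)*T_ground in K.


T_ant = 0.96000 * 287.96 + (1 - 0.96000) * 258.51 = 286.8 K

286.8 K


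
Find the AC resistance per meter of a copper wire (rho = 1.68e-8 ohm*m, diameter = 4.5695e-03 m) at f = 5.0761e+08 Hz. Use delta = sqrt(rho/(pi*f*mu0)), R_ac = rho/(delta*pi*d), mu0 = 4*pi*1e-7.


delta = sqrt(1.68e-8 / (pi * 5.0761e+08 * 4*pi*1e-7)) = 2.895407e-06 m
R_ac = 1.68e-8 / (2.895407e-06 * pi * 4.5695e-03) = 0.4042 ohm/m

0.4042 ohm/m


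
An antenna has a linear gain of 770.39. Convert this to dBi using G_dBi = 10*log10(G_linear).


G_dBi = 10 * log10(770.39) = 28.87 dBi

28.87 dBi


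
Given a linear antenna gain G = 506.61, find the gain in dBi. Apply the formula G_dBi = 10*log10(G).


G_dBi = 10 * log10(506.61) = 27.05 dBi

27.05 dBi


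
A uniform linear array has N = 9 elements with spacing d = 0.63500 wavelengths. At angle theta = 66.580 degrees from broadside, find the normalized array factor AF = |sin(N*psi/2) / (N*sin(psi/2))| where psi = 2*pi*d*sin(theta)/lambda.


psi = 2*pi*0.63500*sin(66.580 deg) = 3.661125 rad
AF = |sin(9*3.661125/2) / (9*sin(3.661125/2))| = 0.07979

0.07979


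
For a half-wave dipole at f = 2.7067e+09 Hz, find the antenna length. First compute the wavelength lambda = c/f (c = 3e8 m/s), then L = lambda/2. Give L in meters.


lambda = c / f = 3.0000e+08 / 2.7067e+09 = 0.1108361 m
L = lambda / 2 = 0.1108361 / 2 = 0.05542 m

0.05542 m


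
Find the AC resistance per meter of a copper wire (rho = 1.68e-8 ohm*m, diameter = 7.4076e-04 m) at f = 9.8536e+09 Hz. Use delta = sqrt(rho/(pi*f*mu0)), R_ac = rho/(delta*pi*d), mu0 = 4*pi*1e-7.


delta = sqrt(1.68e-8 / (pi * 9.8536e+09 * 4*pi*1e-7)) = 6.571694e-07 m
R_ac = 1.68e-8 / (6.571694e-07 * pi * 7.4076e-04) = 10.99 ohm/m

10.99 ohm/m


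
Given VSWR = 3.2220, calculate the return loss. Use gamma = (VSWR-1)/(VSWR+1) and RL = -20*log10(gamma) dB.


gamma = (3.2220 - 1) / (3.2220 + 1) = 0.5262909
RL = -20 * log10(0.5262909) = 5.575 dB

5.575 dB


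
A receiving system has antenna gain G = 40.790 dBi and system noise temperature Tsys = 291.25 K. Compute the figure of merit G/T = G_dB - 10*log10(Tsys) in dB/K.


G/T = 40.790 - 10*log10(291.25) = 40.790 - 24.64266 = 16.15 dB/K

16.15 dB/K


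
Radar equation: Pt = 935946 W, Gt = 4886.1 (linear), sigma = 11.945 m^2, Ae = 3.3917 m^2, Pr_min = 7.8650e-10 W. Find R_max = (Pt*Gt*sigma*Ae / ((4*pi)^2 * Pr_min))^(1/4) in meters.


R^4 = 935946*4886.1*11.945*3.3917 / ((4*pi)^2 * 7.8650e-10) = 1.491758e+18
R_max = 1.491758e+18^0.25 = 34948 m

34948 m


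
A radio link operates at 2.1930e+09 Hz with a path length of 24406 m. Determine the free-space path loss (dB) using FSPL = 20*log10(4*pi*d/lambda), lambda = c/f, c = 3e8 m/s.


lambda = c / f = 3.0000e+08 / 2.1930e+09 = 0.1367989 m
FSPL = 20 * log10(4*pi*24406/0.1367989) = 127.0 dB

127.0 dB


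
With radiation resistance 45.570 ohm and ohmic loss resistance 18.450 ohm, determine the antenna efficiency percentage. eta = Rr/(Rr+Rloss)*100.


eta = 45.570 / (45.570 + 18.450) * 100 = 71.18%

71.18%


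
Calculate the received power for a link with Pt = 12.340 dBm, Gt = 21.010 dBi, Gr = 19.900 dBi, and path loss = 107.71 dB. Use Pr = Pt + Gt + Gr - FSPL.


Pr = 12.340 + 21.010 + 19.900 - 107.71 = -54.46 dBm

-54.46 dBm


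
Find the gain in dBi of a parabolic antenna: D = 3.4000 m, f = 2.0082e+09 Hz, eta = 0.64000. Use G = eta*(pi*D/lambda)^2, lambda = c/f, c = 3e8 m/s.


lambda = c / f = 3.0000e+08 / 2.0082e+09 = 0.1493875 m
G_linear = 0.64000 * (pi * 3.4000 / 0.1493875)^2 = 3271.968
G_dBi = 10 * log10(3271.968) = 35.15 dBi

35.15 dBi


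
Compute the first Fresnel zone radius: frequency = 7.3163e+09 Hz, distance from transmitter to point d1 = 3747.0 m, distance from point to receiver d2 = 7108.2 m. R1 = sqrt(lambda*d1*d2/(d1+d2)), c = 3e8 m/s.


lambda = c / f = 3.0000e+08 / 7.3163e+09 = 0.04100433 m
R1 = sqrt(0.04100433 * 3747.0 * 7108.2 / (3747.0 + 7108.2)) = 10.03 m

10.03 m


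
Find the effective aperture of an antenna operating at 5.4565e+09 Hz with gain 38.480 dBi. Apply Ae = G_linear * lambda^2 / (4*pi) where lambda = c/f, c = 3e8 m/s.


lambda = c / f = 3.0000e+08 / 5.4565e+09 = 0.05498030 m
G_linear = 10^(38.480/10) = 7046.931
Ae = G_linear * lambda^2 / (4*pi) = 7046.931 * 0.05498030^2 / (4*pi) = 1.695 m^2

1.695 m^2


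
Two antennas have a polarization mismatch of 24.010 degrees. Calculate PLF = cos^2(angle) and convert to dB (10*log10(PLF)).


PLF_linear = cos^2(24.010 deg) = 0.8344356
PLF_dB = 10 * log10(0.8344356) = -0.7861 dB

-0.7861 dB


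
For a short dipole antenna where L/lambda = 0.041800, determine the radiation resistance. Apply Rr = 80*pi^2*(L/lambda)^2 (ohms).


Rr = 80 * pi^2 * (0.041800)^2 = 80 * 9.869604 * 1.747240e-03 = 1.380 ohm

1.380 ohm


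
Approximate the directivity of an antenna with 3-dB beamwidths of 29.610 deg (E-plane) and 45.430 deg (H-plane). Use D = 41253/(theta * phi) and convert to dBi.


D_linear = 41253 / (29.610 * 45.430) = 30.66722
D_dBi = 10 * log10(30.66722) = 14.87 dBi

14.87 dBi


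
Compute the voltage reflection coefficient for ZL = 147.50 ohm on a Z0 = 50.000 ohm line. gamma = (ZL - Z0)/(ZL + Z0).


gamma = (147.50 - 50.000) / (147.50 + 50.000) = 0.4937

0.4937


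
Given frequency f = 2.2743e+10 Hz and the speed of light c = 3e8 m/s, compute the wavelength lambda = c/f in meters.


lambda = c / f = 3.0000e+08 / 2.2743e+10 = 0.01319 m

0.01319 m


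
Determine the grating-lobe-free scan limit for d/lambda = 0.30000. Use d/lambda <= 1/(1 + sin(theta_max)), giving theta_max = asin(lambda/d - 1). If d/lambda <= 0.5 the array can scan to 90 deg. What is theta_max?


lambda/d - 1 = 1/0.30000 - 1 = 2.333333 >= 1
d/lambda <= 0.5, so the array can scan to endfire without grating lobes: theta_max = 90 deg

90 deg


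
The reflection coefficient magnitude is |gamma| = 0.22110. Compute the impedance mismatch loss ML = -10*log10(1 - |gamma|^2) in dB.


ML = -10 * log10(1 - 0.22110^2) = -10 * log10(0.95111479) = 0.2177 dB

0.2177 dB


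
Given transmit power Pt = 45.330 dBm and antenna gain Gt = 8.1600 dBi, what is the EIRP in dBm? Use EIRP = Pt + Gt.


EIRP = Pt + Gt = 45.330 + 8.1600 = 53.49 dBm

53.49 dBm


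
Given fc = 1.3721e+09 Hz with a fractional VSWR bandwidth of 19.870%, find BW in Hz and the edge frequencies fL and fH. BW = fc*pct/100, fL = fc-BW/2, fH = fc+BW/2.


BW = 1.3721e+09 * 19.870/100 = 2.726363e+08 Hz
fL = 1.3721e+09 - 2.726363e+08/2 = 1.236e+09 Hz
fH = 1.3721e+09 + 2.726363e+08/2 = 1.508e+09 Hz

BW=2.726e+08 Hz, fL=1.236e+09 Hz, fH=1.508e+09 Hz


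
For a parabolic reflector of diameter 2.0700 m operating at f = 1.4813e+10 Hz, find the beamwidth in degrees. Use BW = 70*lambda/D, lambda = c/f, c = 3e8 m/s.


lambda = c / f = 3.0000e+08 / 1.4813e+10 = 0.02025248 m
BW = 70 * 0.02025248 / 2.0700 = 0.6849 deg

0.6849 deg


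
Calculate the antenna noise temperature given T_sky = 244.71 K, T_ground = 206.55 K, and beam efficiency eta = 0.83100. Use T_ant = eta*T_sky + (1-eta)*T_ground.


T_ant = 0.83100 * 244.71 + (1 - 0.83100) * 206.55 = 238.3 K

238.3 K


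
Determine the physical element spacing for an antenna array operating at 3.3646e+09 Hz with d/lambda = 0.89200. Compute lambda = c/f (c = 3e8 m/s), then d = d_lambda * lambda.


lambda = c / f = 3.0000e+08 / 3.3646e+09 = 0.08916365 m
d = 0.89200 * 0.08916365 = 0.07953 m

0.07953 m


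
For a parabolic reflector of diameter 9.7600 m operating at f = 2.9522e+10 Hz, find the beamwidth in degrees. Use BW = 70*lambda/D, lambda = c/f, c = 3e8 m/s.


lambda = c / f = 3.0000e+08 / 2.9522e+10 = 0.01016191 m
BW = 70 * 0.01016191 / 9.7600 = 0.07288 deg

0.07288 deg


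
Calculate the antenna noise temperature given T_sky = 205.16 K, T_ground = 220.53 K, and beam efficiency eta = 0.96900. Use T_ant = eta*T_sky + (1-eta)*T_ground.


T_ant = 0.96900 * 205.16 + (1 - 0.96900) * 220.53 = 205.6 K

205.6 K


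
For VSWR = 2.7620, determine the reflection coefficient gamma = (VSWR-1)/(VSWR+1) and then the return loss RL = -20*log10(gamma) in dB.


gamma = (2.7620 - 1) / (2.7620 + 1) = 0.4683679
RL = -20 * log10(0.4683679) = 6.588 dB

6.588 dB


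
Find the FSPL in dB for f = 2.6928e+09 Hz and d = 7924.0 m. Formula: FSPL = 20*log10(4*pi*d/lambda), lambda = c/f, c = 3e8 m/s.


lambda = c / f = 3.0000e+08 / 2.6928e+09 = 0.1114082 m
FSPL = 20 * log10(4*pi*7924.0/0.1114082) = 119.0 dB

119.0 dB


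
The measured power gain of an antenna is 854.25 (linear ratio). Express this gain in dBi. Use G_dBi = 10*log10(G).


G_dBi = 10 * log10(854.25) = 29.32 dBi

29.32 dBi


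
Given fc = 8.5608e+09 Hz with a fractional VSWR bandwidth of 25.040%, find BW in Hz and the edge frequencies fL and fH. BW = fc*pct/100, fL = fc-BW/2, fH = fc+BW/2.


BW = 8.5608e+09 * 25.040/100 = 2.143624e+09 Hz
fL = 8.5608e+09 - 2.143624e+09/2 = 7.489e+09 Hz
fH = 8.5608e+09 + 2.143624e+09/2 = 9.633e+09 Hz

BW=2.144e+09 Hz, fL=7.489e+09 Hz, fH=9.633e+09 Hz


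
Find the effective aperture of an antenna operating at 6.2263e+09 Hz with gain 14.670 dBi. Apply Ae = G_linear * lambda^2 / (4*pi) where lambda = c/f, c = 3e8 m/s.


lambda = c / f = 3.0000e+08 / 6.2263e+09 = 0.04818271 m
G_linear = 10^(14.670/10) = 29.30893
Ae = G_linear * lambda^2 / (4*pi) = 29.30893 * 0.04818271^2 / (4*pi) = 5.415e-03 m^2

5.415e-03 m^2


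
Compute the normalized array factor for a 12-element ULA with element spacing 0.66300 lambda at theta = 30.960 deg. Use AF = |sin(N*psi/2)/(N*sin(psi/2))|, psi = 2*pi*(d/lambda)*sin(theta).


psi = 2*pi*0.66300*sin(30.960 deg) = 2.143027 rad
AF = |sin(12*2.143027/2) / (12*sin(2.143027/2))| = 0.02731

0.02731


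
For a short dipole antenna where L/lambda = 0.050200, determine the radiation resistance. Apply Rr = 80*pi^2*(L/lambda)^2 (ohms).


Rr = 80 * pi^2 * (0.050200)^2 = 80 * 9.869604 * 2.520040e-03 = 1.990 ohm

1.990 ohm


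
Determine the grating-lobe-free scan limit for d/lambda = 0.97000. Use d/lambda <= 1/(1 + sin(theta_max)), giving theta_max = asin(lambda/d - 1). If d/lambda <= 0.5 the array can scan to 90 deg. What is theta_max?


lambda/d - 1 = 1/0.97000 - 1 = 0.03092784
theta_max = asin(0.03092784) = 1.772 deg

1.772 deg


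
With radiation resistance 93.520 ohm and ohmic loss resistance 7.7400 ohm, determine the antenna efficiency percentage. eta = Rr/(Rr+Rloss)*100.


eta = 93.520 / (93.520 + 7.7400) * 100 = 92.36%

92.36%


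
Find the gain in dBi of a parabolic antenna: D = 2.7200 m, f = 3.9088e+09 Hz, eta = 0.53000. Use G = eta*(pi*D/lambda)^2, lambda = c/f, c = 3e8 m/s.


lambda = c / f = 3.0000e+08 / 3.9088e+09 = 0.07674990 m
G_linear = 0.53000 * (pi * 2.7200 / 0.07674990)^2 = 6569.885
G_dBi = 10 * log10(6569.885) = 38.18 dBi

38.18 dBi


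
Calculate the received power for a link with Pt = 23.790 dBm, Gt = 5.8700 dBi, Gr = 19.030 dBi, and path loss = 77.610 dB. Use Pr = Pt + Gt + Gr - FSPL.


Pr = 23.790 + 5.8700 + 19.030 - 77.610 = -28.92 dBm

-28.92 dBm


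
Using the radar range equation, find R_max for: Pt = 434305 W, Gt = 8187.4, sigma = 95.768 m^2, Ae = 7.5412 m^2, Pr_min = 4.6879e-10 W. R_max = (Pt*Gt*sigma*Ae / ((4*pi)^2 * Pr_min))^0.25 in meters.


R^4 = 434305*8187.4*95.768*7.5412 / ((4*pi)^2 * 4.6879e-10) = 3.468995e+19
R_max = 3.468995e+19^0.25 = 76745 m

76745 m


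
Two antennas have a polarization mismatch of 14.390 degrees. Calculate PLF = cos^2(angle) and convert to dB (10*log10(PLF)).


PLF_linear = cos^2(14.390 deg) = 0.9382374
PLF_dB = 10 * log10(0.9382374) = -0.2769 dB

-0.2769 dB


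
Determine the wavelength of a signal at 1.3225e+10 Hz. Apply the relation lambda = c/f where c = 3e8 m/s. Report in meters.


lambda = c / f = 3.0000e+08 / 1.3225e+10 = 0.02268 m

0.02268 m


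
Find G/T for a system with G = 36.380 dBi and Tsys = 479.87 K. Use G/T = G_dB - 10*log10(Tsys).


G/T = 36.380 - 10*log10(479.87) = 36.380 - 26.81124 = 9.569 dB/K

9.569 dB/K


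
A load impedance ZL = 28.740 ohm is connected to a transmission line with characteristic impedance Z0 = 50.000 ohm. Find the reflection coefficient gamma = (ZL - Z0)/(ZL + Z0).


gamma = (28.740 - 50.000) / (28.740 + 50.000) = -0.2700

-0.2700


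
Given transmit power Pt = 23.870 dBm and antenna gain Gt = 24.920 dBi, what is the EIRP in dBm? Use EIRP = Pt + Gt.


EIRP = Pt + Gt = 23.870 + 24.920 = 48.79 dBm

48.79 dBm
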